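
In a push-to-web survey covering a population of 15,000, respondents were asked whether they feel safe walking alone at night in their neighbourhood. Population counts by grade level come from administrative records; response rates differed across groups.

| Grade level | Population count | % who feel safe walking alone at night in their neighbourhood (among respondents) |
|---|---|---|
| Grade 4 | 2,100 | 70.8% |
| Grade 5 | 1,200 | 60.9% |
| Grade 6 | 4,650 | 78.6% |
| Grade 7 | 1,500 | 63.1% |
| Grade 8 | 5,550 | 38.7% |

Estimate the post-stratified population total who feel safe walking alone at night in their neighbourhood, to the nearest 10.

8,970

Each cell contributes its population count × the respondent rate:
  Grade 4: 2,100 × 70.8% = 1486.8
  Grade 5: 1,200 × 60.9% = 730.8
  Grade 6: 4,650 × 78.6% = 3654.9
  Grade 7: 1,500 × 63.1% = 946.5
  Grade 8: 5,550 × 38.7% = 2147.85
Estimated total = 8966.85 → 8,970.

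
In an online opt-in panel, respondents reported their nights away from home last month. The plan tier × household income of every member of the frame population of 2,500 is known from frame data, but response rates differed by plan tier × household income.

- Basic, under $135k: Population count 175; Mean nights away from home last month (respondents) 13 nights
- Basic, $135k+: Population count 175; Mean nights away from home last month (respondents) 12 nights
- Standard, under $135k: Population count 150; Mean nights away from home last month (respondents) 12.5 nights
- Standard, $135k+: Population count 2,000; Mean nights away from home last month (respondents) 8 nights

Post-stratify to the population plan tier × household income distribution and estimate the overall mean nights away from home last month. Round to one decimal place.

Post-stratification weights by population share, not respondent share:
  Basic, under $135k: (175/2,500) × 13 = 0.91
  Basic, $135k+: (175/2,500) × 12 = 0.84
  Standard, under $135k: (150/2,500) × 12.5 = 0.75
  Standard, $135k+: (2,000/2,500) × 8 = 6.4
Post-stratified estimate = 8.9 → 8.9.

8.9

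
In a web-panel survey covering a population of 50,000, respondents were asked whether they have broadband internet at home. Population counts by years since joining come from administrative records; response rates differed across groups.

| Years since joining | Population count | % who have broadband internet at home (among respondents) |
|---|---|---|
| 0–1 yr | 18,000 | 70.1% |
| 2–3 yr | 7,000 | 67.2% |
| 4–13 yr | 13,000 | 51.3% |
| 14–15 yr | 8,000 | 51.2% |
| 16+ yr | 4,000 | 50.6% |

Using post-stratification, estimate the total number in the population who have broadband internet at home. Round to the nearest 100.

30,100

Each cell contributes its population count × the respondent rate:
  0–1 yr: 18,000 × 70.1% = 12,618
  2–3 yr: 7,000 × 67.2% = 4704
  4–13 yr: 13,000 × 51.3% = 6669
  14–15 yr: 8,000 × 51.2% = 4096
  16+ yr: 4,000 × 50.6% = 2024
Estimated total = 30,111 → 30,100.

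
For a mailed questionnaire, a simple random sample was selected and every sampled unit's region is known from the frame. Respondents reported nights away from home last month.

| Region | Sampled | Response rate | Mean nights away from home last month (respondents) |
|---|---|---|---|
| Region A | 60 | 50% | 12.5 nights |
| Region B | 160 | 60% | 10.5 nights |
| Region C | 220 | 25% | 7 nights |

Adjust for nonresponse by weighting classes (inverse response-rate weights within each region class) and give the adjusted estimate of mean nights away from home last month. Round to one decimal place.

Inverse-response-rate weighting restores each class to its sampled count, so class totals weight by n_sampled:
  Region A: 60 × 12.5 = 750
  Region B: 160 × 10.5 = 1680
  Region C: 220 × 7 = 1540
Adjusted estimate = 3970 / 440 = 9.02273 → 9.0.

9.0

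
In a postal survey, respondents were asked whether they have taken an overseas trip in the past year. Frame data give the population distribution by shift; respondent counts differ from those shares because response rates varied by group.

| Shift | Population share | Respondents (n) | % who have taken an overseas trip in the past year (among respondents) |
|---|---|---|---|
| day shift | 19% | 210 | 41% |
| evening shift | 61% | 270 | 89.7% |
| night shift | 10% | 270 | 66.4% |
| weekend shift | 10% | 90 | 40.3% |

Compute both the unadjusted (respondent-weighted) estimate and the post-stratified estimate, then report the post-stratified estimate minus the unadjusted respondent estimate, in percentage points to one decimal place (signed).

+8.4 percentage points

Without adjustment, the pooled respondent share is:
  (210/840)×41 + (270/840)×89.7 + (270/840)×66.4 + (90/840)×40.3 = 64.7429%
Reweighting by population shift shares:
  0.19×41 + 0.61×89.7 + 0.1×66.4 + 0.1×40.3 = 73.177%
Difference = 73.177 − 64.7429 = 8.4341 pp.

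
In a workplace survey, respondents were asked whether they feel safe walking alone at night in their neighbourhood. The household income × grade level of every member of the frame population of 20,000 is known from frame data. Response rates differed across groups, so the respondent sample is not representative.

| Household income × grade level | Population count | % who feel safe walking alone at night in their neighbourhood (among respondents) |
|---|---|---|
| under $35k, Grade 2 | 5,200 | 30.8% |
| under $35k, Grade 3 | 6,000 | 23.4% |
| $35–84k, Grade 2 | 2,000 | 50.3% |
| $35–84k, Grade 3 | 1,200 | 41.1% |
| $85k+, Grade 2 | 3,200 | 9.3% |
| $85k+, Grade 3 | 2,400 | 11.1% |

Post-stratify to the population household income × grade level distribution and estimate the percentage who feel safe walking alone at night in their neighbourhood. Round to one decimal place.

Post-stratification weights by population share, not respondent share:
  under $35k, Grade 2: (5,200/20,000) × 30.8 = 8.008
  under $35k, Grade 3: (6,000/20,000) × 23.4 = 7.02
  $35–84k, Grade 2: (2,000/20,000) × 50.3 = 5.03
  $35–84k, Grade 3: (1,200/20,000) × 41.1 = 2.466
  $85k+, Grade 2: (3,200/20,000) × 9.3 = 1.488
  $85k+, Grade 3: (2,400/20,000) × 11.1 = 1.332
Post-stratified estimate = 25.344 → 25.3%.

25.3%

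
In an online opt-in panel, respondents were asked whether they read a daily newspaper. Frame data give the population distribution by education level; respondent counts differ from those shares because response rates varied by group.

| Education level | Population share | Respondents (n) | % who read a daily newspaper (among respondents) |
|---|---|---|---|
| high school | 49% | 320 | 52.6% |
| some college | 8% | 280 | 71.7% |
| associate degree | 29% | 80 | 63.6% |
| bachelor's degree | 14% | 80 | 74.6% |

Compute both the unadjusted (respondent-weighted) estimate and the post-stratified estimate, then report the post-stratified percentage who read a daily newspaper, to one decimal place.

60.4%

Unadjusted (pooled respondent) estimate weights by respondent counts:
  (320/760)×52.6 + (280/760)×71.7 + (80/760)×63.6 + (80/760)×74.6 = 63.1105%
Reweighting by population education level shares:
  0.49×52.6 + 0.08×71.7 + 0.29×63.6 + 0.14×74.6 = 60.398%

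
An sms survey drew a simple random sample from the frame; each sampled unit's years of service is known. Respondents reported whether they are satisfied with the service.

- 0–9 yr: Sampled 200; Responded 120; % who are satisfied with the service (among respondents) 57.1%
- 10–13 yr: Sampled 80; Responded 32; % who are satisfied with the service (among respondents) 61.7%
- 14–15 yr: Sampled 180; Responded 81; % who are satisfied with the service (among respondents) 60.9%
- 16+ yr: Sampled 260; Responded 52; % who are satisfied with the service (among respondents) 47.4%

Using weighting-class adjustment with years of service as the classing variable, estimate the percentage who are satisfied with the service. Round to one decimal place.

Response rates by class: 0–9 yr 120/200 = 60%, 10–13 yr 32/80 = 40%, 14–15 yr 81/180 = 45%, 16+ yr 52/260 = 20%.
Inverse-response-rate weighting restores each class to its sampled count, so class totals weight by n_sampled:
  0–9 yr: 200 × 57.1 = 11,420
  10–13 yr: 80 × 61.7 = 4936
  14–15 yr: 180 × 60.9 = 10,962
  16+ yr: 260 × 47.4 = 12,324
Adjusted estimate = 39,642 / 720 = 55.0583 → 55.1%.

55.1%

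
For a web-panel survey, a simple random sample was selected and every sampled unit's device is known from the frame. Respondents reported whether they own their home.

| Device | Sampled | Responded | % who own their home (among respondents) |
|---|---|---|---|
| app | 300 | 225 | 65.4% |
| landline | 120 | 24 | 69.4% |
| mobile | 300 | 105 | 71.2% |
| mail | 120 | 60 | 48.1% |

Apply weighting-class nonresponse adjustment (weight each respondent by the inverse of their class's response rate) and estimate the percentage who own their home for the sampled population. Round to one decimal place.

65.6%

Class response rates: app 225/300 = 75%, landline 24/120 = 20%, mobile 105/300 = 35%, mail 60/120 = 50%.
Inverse-response-rate weighting restores each class to its sampled count, so class totals weight by n_sampled:
  app: 300 × 65.4 = 19,620
  landline: 120 × 69.4 = 8328
  mobile: 300 × 71.2 = 21,360
  mail: 120 × 48.1 = 5772
Adjusted estimate = 55,080 / 840 = 65.5714 → 65.6%.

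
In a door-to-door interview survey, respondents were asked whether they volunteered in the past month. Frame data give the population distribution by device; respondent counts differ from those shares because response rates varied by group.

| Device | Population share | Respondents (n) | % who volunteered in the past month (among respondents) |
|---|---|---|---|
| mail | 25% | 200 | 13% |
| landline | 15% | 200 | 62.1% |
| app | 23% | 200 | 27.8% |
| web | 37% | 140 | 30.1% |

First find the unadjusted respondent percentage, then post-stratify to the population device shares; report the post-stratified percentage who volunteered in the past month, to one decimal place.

30.1%

Naive respondent-only estimate (weights = respondent counts):
  (200/740)×13 + (200/740)×62.1 + (200/740)×27.8 + (140/740)×30.1 = 33.5054%
Post-stratified estimate weights by population shares:
  0.25×13 + 0.15×62.1 + 0.23×27.8 + 0.37×30.1 = 30.096%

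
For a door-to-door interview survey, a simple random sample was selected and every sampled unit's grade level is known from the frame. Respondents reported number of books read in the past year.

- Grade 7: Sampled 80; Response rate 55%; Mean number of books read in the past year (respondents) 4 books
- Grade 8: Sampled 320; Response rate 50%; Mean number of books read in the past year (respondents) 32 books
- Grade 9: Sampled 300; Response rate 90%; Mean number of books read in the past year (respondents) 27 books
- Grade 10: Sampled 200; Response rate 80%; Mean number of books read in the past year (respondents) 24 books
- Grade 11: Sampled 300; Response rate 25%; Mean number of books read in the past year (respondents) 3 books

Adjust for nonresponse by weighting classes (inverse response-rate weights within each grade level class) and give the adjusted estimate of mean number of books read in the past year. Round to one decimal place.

20.3

Each respondent's weight = sampled/responded in their class; summing within a class gives n_sampled, so:
  Grade 7: 80 × 4 = 320
  Grade 8: 320 × 32 = 10,240
  Grade 9: 300 × 27 = 8100
  Grade 10: 200 × 24 = 4800
  Grade 11: 300 × 3 = 900
Adjusted estimate = 24,360 / 1,200 = 20.3 → 20.3.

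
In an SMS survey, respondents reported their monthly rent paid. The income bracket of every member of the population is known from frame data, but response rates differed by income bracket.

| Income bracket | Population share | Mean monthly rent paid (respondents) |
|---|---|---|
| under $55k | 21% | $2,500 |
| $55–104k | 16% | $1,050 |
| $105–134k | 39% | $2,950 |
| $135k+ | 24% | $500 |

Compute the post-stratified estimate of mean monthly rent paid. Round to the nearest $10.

$1,960

Post-stratification weights by population share, not respondent share:
  under $55k: 0.21 × 2500 = 525
  $55–104k: 0.16 × 1050 = 168
  $105–134k: 0.39 × 2950 = 1150.5
  $135k+: 0.24 × 500 = 120
Post-stratified estimate = 1963.5 → $1,960.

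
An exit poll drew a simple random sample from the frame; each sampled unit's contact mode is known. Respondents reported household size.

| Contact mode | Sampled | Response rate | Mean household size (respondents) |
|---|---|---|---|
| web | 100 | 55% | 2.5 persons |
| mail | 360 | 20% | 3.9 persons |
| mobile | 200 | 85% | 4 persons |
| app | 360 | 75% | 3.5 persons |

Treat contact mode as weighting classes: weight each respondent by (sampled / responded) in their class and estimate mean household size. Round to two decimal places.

With weight = n_sampled/n_responded per class, the weighted class total is n_sampled:
  web: 100 × 2.5 = 250
  mail: 360 × 3.9 = 1404
  mobile: 200 × 4 = 800
  app: 360 × 3.5 = 1260
Adjusted estimate = 3714 / 1,020 = 3.64118 → 3.64.

3.64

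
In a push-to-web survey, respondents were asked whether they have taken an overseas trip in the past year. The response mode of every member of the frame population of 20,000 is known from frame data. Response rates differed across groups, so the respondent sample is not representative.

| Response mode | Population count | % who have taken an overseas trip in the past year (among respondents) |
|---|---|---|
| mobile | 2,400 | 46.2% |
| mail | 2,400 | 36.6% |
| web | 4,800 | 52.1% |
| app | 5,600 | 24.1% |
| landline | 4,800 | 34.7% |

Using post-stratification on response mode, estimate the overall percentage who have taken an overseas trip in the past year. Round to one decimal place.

Reweight to the known response mode distribution:
  mobile: (2,400/20,000) × 46.2 = 5.544
  mail: (2,400/20,000) × 36.6 = 4.392
  web: (4,800/20,000) × 52.1 = 12.504
  app: (5,600/20,000) × 24.1 = 6.748
  landline: (4,800/20,000) × 34.7 = 8.328
Post-stratified estimate = 37.516 → 37.5%.

37.5%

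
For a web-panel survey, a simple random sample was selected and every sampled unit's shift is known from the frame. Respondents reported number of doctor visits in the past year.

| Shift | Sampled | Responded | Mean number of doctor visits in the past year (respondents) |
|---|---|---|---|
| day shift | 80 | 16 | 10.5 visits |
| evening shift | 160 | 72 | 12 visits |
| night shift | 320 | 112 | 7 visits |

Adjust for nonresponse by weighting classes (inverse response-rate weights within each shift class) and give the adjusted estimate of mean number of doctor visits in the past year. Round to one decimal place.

8.9

Class response rates: day shift 16/80 = 20%, evening shift 72/160 = 45%, night shift 112/320 = 35%.
With weight = n_sampled/n_responded per class, the weighted class total is n_sampled:
  day shift: 80 × 10.5 = 840
  evening shift: 160 × 12 = 1920
  night shift: 320 × 7 = 2240
Adjusted estimate = 5000 / 560 = 8.92857 → 8.9.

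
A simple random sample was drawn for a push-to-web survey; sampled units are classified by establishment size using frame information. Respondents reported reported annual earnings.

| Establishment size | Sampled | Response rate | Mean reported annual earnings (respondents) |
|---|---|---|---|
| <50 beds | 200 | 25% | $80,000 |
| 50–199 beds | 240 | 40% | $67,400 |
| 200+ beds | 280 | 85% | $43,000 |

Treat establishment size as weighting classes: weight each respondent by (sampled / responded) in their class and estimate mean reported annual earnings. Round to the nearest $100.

$61,400

Each respondent's weight = sampled/responded in their class; summing within a class gives n_sampled, so:
  <50 beds: 200 × 80,000 = 16,000,000
  50–199 beds: 240 × 67,400 = 16,176,000
  200+ beds: 280 × 43,000 = 12,040,000
Adjusted estimate = 44,216,000 / 720 = 61411.1 → $61,400.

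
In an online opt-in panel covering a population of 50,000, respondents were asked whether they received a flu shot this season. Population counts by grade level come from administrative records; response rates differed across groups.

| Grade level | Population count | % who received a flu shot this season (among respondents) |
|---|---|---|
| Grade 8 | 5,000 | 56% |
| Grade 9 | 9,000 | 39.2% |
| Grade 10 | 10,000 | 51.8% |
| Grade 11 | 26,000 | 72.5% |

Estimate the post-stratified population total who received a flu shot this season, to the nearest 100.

Estimated count per cell = population count × respondent percentage:
  Grade 8: 5,000 × 56% = 2800
  Grade 9: 9,000 × 39.2% = 3528
  Grade 10: 10,000 × 51.8% = 5180
  Grade 11: 26,000 × 72.5% = 18,850
Estimated total = 30,358 → 30,400.

30,400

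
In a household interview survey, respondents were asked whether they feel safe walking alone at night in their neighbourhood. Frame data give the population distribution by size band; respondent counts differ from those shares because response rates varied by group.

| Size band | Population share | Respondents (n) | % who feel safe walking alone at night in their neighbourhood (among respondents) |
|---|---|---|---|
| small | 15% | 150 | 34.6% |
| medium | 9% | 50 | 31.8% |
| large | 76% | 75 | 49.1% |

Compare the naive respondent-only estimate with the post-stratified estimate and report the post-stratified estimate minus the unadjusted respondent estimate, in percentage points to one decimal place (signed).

+7.3 percentage points

Unadjusted (pooled respondent) estimate weights by respondent counts:
  (150/275)×34.6 + (50/275)×31.8 + (75/275)×49.1 = 38.0455%
Reweighting by population size band shares:
  0.15×34.6 + 0.09×31.8 + 0.76×49.1 = 45.368%
Difference = 45.368 − 38.0455 = 7.3225 pp.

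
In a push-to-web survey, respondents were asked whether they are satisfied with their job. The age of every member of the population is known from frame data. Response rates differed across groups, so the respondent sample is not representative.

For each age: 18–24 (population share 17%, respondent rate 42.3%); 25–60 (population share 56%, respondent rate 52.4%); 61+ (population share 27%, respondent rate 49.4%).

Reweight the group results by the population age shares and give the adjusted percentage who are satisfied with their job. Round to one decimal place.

Reweight to the known age distribution:
  18–24: 0.17 × 42.3 = 7.191
  25–60: 0.56 × 52.4 = 29.344
  61+: 0.27 × 49.4 = 13.338
Post-stratified estimate = 49.873 → 49.9%.

49.9%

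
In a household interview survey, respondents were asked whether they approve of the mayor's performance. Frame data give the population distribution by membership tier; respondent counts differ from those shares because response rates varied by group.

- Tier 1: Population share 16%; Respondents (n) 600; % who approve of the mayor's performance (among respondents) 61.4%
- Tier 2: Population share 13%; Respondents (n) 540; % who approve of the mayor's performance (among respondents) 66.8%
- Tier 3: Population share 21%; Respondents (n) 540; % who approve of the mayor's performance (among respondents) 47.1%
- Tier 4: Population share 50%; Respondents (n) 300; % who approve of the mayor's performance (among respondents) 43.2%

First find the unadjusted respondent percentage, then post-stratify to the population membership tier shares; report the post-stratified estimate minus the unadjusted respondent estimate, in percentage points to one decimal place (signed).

-6.2 percentage points

Unadjusted (pooled respondent) estimate weights by respondent counts:
  (600/1980)×61.4 + (540/1980)×66.8 + (540/1980)×47.1 + (300/1980)×43.2 = 56.2152%
Post-stratifying to population shares instead:
  0.16×61.4 + 0.13×66.8 + 0.21×47.1 + 0.5×43.2 = 49.999%
Difference = 49.999 − 56.2152 = -6.2162 pp.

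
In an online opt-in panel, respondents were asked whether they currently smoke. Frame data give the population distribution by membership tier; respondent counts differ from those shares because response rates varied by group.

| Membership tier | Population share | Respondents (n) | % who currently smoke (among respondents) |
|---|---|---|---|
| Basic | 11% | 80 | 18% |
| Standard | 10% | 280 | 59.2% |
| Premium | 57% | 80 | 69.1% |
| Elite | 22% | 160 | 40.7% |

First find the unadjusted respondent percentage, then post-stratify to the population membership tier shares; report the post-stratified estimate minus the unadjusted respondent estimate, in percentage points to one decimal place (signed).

+6.1 percentage points

Unadjusted (pooled respondent) estimate weights by respondent counts:
  (80/600)×18 + (280/600)×59.2 + (80/600)×69.1 + (160/600)×40.7 = 50.0933%
Post-stratifying to population shares instead:
  0.11×18 + 0.1×59.2 + 0.57×69.1 + 0.22×40.7 = 56.241%
Difference = 56.241 − 50.0933 = 6.1477 pp.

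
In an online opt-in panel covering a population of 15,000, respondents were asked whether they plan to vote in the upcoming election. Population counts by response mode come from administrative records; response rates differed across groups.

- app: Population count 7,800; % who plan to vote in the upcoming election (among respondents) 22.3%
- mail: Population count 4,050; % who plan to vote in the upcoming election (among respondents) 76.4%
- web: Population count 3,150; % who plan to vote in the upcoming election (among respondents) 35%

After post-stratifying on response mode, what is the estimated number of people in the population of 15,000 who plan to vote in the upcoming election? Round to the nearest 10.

5,940

Estimated count per cell = population count × respondent percentage:
  app: 7,800 × 22.3% = 1739.4
  mail: 4,050 × 76.4% = 3094.2
  web: 3,150 × 35% = 1102.5
Estimated total = 5936.1 → 5,940.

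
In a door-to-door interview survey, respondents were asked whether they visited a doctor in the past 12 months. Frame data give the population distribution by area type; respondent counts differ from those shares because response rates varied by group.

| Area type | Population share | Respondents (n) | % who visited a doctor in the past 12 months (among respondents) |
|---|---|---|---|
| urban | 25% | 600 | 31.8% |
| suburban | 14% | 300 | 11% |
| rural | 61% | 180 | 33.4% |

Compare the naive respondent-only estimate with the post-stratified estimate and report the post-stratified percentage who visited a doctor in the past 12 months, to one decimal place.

Naive respondent-only estimate (weights = respondent counts):
  (600/1080)×31.8 + (300/1080)×11 + (180/1080)×33.4 = 26.2889%
Post-stratifying to population shares instead:
  0.25×31.8 + 0.14×11 + 0.61×33.4 = 29.864%

29.9%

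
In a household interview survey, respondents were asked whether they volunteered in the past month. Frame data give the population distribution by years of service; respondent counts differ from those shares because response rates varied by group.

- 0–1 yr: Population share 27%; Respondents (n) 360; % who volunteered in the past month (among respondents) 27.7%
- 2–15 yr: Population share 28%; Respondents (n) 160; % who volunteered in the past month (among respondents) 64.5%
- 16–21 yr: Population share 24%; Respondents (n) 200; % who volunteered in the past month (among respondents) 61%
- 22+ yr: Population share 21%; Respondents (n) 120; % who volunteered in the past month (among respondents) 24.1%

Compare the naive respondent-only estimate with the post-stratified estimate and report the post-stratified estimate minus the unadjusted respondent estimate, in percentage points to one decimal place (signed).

Naive respondent-only estimate (weights = respondent counts):
  (360/840)×27.7 + (160/840)×64.5 + (200/840)×61 + (120/840)×24.1 = 42.1238%
Post-stratified estimate weights by population shares:
  0.27×27.7 + 0.28×64.5 + 0.24×61 + 0.21×24.1 = 45.24%
Difference = 45.24 − 42.1238 = 3.1162 pp.

+3.1 percentage points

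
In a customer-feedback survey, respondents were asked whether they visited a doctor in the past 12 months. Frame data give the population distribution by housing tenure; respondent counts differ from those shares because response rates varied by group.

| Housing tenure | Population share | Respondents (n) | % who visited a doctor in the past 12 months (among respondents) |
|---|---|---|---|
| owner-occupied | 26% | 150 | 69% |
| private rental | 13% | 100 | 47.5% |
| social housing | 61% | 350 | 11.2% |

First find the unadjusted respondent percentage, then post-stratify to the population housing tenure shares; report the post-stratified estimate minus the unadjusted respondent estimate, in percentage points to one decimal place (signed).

-0.8 percentage points

Naive respondent-only estimate (weights = respondent counts):
  (150/600)×69 + (100/600)×47.5 + (350/600)×11.2 = 31.7%
Post-stratified estimate weights by population shares:
  0.26×69 + 0.13×47.5 + 0.61×11.2 = 30.947%
Difference = 30.947 − 31.7 = -0.753 pp.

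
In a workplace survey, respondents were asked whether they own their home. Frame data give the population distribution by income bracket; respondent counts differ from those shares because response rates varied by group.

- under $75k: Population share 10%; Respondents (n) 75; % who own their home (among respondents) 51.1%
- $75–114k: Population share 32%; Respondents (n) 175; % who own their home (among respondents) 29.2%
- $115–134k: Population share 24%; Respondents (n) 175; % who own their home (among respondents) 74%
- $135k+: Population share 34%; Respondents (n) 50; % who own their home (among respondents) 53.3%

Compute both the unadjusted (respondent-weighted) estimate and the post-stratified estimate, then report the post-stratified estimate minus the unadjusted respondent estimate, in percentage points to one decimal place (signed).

-1.4 percentage points

Without adjustment, the pooled respondent share is:
  (75/475)×51.1 + (175/475)×29.2 + (175/475)×74 + (50/475)×53.3 = 51.7%
Post-stratifying to population shares instead:
  0.1×51.1 + 0.32×29.2 + 0.24×74 + 0.34×53.3 = 50.336%
Difference = 50.336 − 51.7 = -1.364 pp.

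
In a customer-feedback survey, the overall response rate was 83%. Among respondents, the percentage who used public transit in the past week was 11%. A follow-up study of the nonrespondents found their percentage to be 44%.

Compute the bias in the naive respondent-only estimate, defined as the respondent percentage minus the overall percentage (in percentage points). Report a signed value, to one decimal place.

Nonresponse fraction = 1 − 0.83 = 0.17.
Bias = (nonresponse fraction) × (respondent percentage − nonrespondent percentage)
     = 0.17 × (11 − 44) = 0.17 × -33 = -5.61.

-5.6 percentage points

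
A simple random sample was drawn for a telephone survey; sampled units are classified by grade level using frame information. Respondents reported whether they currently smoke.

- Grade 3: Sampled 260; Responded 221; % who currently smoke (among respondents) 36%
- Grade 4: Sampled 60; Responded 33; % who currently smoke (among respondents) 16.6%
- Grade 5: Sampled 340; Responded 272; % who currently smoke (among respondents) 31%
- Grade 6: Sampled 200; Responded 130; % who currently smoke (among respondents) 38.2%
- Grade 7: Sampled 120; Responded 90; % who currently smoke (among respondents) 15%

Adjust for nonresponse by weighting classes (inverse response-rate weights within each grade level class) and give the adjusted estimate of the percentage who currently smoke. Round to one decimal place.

31.0%

Class response rates: Grade 3 221/260 = 85%, Grade 4 33/60 = 55%, Grade 5 272/340 = 80%, Grade 6 130/200 = 65%, Grade 7 90/120 = 75%.
Inverse-response-rate weighting restores each class to its sampled count, so class totals weight by n_sampled:
  Grade 3: 260 × 36 = 9360
  Grade 4: 60 × 16.6 = 996
  Grade 5: 340 × 31 = 10,540
  Grade 6: 200 × 38.2 = 7640
  Grade 7: 120 × 15 = 1800
Adjusted estimate = 30,336 / 980 = 30.9551 → 31.0%.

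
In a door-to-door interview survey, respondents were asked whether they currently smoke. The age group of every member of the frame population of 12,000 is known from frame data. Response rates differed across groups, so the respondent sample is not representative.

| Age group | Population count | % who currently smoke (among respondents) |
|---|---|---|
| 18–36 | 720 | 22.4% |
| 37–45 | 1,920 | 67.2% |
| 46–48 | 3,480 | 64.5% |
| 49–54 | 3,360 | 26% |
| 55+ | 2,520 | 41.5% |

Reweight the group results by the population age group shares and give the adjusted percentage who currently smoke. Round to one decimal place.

Reweight to the known age group distribution:
  18–36: (720/12,000) × 22.4 = 1.344
  37–45: (1,920/12,000) × 67.2 = 10.752
  46–48: (3,480/12,000) × 64.5 = 18.705
  49–54: (3,360/12,000) × 26 = 7.28
  55+: (2,520/12,000) × 41.5 = 8.715
Post-stratified estimate = 46.796 → 46.8%.

46.8%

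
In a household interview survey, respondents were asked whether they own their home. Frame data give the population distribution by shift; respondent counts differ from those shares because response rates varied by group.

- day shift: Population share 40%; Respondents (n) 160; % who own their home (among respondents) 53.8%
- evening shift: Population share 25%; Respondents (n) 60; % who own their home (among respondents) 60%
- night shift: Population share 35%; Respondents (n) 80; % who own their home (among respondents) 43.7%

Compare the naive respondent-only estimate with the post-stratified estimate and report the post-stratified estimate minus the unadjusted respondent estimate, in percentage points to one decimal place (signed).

Unadjusted (pooled respondent) estimate weights by respondent counts:
  (160/300)×53.8 + (60/300)×60 + (80/300)×43.7 = 52.3467%
Post-stratifying to population shares instead:
  0.4×53.8 + 0.25×60 + 0.35×43.7 = 51.815%
Difference = 51.815 − 52.3467 = -0.5317 pp.

-0.5 percentage points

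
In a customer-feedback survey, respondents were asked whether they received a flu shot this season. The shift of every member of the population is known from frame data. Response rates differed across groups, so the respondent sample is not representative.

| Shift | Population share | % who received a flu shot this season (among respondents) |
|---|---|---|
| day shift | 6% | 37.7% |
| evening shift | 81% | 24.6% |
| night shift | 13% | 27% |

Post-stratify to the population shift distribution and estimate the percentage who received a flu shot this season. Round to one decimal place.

Reweight to the known shift distribution:
  day shift: 0.06 × 37.7 = 2.262
  evening shift: 0.81 × 24.6 = 19.926
  night shift: 0.13 × 27 = 3.51
Post-stratified estimate = 25.698 → 25.7%.

25.7%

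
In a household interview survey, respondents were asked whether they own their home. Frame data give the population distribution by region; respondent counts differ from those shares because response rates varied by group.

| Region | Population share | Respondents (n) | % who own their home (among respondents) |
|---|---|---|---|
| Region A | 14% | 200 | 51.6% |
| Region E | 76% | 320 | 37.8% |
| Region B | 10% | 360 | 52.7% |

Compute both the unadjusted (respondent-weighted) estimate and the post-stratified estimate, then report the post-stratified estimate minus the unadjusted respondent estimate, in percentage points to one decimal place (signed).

Unadjusted (pooled respondent) estimate weights by respondent counts:
  (200/880)×51.6 + (320/880)×37.8 + (360/880)×52.7 = 47.0318%
Post-stratifying to population shares instead:
  0.14×51.6 + 0.76×37.8 + 0.1×52.7 = 41.222%
Difference = 41.222 − 47.0318 = -5.8098 pp.

-5.8 percentage points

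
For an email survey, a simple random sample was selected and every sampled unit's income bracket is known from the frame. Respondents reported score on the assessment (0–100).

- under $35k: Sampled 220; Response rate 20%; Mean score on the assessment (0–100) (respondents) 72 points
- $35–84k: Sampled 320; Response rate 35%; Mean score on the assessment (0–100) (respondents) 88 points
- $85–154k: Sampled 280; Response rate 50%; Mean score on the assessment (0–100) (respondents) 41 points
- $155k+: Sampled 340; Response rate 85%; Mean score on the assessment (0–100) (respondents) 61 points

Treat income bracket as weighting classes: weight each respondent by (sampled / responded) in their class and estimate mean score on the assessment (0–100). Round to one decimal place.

With weight = n_sampled/n_responded per class, the weighted class total is n_sampled:
  under $35k: 220 × 72 = 15,840
  $35–84k: 320 × 88 = 28,160
  $85–154k: 280 × 41 = 11,480
  $155k+: 340 × 61 = 20,740
Adjusted estimate = 76,220 / 1,160 = 65.7069 → 65.7.

65.7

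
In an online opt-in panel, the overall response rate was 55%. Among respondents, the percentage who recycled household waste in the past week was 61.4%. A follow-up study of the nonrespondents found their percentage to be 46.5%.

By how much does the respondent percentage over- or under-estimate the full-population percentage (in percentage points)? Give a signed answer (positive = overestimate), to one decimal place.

Nonresponse fraction = 1 − 0.55 = 0.45.
Bias = (nonresponse fraction) × (respondent percentage − nonrespondent percentage)
     = 0.45 × (61.4 − 46.5) = 0.45 × 14.9 = 6.705.

+6.7 percentage points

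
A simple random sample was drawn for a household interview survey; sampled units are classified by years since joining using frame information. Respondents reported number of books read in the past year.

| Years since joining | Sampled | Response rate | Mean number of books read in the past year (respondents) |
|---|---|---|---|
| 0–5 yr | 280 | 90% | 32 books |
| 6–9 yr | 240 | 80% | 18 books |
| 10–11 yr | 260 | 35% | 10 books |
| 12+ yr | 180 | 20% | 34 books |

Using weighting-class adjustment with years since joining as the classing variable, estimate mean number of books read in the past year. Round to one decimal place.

22.9

With weight = n_sampled/n_responded per class, the weighted class total is n_sampled:
  0–5 yr: 280 × 32 = 8960
  6–9 yr: 240 × 18 = 4320
  10–11 yr: 260 × 10 = 2600
  12+ yr: 180 × 34 = 6120
Adjusted estimate = 22,000 / 960 = 22.9167 → 22.9.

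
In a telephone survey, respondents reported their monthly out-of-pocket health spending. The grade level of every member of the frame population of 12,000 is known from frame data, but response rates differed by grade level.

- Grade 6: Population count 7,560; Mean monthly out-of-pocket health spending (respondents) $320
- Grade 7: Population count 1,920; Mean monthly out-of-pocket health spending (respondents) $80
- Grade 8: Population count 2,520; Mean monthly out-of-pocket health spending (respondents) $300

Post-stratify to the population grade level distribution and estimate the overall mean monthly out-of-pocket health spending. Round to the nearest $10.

$280

Each cell contributes population-share × respondent value:
  Grade 6: (7,560/12,000) × 320 = 201.6
  Grade 7: (1,920/12,000) × 80 = 12.8
  Grade 8: (2,520/12,000) × 300 = 63
Post-stratified estimate = 277.4 → $280.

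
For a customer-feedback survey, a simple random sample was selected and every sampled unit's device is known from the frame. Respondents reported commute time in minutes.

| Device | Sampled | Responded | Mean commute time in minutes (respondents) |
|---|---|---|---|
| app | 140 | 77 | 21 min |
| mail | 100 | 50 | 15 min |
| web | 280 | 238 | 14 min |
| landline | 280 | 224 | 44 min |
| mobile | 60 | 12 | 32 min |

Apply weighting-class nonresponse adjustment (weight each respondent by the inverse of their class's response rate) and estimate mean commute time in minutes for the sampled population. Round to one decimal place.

26.3

Response rates by class: app 77/140 = 55%, mail 50/100 = 50%, web 238/280 = 85%, landline 224/280 = 80%, mobile 12/60 = 20%.
Each respondent's weight = sampled/responded in their class; summing within a class gives n_sampled, so:
  app: 140 × 21 = 2940
  mail: 100 × 15 = 1500
  web: 280 × 14 = 3920
  landline: 280 × 44 = 12,320
  mobile: 60 × 32 = 1920
Adjusted estimate = 22,600 / 860 = 26.2791 → 26.3.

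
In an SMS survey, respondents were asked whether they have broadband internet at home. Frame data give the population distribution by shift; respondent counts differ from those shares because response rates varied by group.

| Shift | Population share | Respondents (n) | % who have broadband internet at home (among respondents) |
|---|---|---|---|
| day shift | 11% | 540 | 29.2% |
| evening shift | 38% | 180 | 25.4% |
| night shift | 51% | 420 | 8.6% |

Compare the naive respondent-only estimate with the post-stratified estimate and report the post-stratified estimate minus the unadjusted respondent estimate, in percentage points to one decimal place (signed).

Naive respondent-only estimate (weights = respondent counts):
  (540/1140)×29.2 + (180/1140)×25.4 + (420/1140)×8.6 = 21.0105%
Post-stratified estimate weights by population shares:
  0.11×29.2 + 0.38×25.4 + 0.51×8.6 = 17.25%
Difference = 17.25 − 21.0105 = -3.7605 pp.

-3.8 percentage points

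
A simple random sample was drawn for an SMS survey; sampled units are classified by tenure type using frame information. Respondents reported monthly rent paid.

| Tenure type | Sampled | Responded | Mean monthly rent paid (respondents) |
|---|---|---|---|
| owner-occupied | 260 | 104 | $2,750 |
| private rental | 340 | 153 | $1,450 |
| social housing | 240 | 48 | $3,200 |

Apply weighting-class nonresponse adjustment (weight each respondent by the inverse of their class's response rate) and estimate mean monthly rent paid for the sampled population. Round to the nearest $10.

Response rates by class: owner-occupied 104/260 = 40%, private rental 153/340 = 45%, social housing 48/240 = 20%.
Inverse-response-rate weighting restores each class to its sampled count, so class totals weight by n_sampled:
  owner-occupied: 260 × 2750 = 715,000
  private rental: 340 × 1450 = 493,000
  social housing: 240 × 3200 = 768,000
Adjusted estimate = 1,976,000 / 840 = 2352.38 → $2,350.

$2,350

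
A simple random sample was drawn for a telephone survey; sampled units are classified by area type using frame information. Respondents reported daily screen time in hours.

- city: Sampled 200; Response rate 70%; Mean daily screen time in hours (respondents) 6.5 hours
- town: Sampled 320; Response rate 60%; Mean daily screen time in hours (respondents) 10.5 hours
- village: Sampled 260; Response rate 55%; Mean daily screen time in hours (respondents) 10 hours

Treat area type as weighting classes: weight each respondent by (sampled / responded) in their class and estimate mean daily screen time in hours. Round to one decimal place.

9.3

Each respondent's weight = sampled/responded in their class; summing within a class gives n_sampled, so:
  city: 200 × 6.5 = 1300
  town: 320 × 10.5 = 3360
  village: 260 × 10 = 2600
Adjusted estimate = 7260 / 780 = 9.30769 → 9.3.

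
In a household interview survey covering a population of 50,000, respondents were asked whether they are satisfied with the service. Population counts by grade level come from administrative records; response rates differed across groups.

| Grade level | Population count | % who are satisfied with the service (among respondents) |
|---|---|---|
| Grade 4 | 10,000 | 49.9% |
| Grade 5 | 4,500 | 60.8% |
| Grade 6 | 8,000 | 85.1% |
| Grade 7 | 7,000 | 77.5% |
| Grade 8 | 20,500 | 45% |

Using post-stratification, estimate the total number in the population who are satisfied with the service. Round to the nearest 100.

Estimated count per cell = population count × respondent percentage:
  Grade 4: 10,000 × 49.9% = 4990
  Grade 5: 4,500 × 60.8% = 2736
  Grade 6: 8,000 × 85.1% = 6808
  Grade 7: 7,000 × 77.5% = 5425
  Grade 8: 20,500 × 45% = 9225
Estimated total = 29,184 → 29,200.

29,200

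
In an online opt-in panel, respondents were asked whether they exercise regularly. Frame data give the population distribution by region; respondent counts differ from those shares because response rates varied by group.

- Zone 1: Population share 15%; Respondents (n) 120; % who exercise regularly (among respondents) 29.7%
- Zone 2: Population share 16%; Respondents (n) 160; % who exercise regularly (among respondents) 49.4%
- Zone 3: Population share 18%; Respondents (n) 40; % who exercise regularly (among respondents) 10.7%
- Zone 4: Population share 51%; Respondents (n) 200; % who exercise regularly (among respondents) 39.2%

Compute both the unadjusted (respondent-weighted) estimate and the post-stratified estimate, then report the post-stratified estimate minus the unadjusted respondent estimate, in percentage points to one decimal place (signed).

Without adjustment, the pooled respondent share is:
  (120/520)×29.7 + (160/520)×49.4 + (40/520)×10.7 + (200/520)×39.2 = 37.9538%
Post-stratified estimate weights by population shares:
  0.15×29.7 + 0.16×49.4 + 0.18×10.7 + 0.51×39.2 = 34.277%
Difference = 34.277 − 37.9538 = -3.6768 pp.

-3.7 percentage points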